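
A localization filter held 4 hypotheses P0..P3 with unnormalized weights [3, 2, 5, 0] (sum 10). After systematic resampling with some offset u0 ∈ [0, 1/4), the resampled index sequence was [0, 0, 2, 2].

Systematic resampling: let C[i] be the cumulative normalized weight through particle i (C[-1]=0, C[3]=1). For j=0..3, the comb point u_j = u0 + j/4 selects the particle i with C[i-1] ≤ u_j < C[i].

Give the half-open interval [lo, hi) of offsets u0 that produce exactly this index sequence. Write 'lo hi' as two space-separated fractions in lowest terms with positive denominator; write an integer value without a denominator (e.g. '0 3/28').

0 1/20

C = [3/10, 1/2, 1, 1]
j=0 picked index 0: u0 ∈ [0, 3/10)
j=1 picked index 0: u0 ∈ [-1/4, 1/20)
j=2 picked index 2: u0 ∈ [0, 1/2)
j=3 picked index 2: u0 ∈ [-1/4, 1/4)
intersection: [0, 1/20)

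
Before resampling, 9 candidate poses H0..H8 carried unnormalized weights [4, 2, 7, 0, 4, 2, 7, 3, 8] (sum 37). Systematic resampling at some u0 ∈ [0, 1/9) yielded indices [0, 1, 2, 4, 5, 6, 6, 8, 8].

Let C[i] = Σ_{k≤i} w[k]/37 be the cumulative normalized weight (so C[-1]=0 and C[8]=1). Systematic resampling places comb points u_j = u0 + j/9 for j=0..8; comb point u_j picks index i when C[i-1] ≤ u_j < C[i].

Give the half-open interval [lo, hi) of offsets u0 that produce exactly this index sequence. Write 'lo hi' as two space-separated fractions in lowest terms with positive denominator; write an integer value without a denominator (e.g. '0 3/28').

C = [4/37, 6/37, 13/37, 13/37, 17/37, 19/37, 26/37, 29/37, 1]
j=0 picked index 0: u0 ∈ [0, 4/37)
j=1 picked index 1: u0 ∈ [-1/333, 17/333)
j=2 picked index 2: u0 ∈ [-20/333, 43/333)
j=3 picked index 4: u0 ∈ [2/111, 14/111)
j=4 picked index 5: u0 ∈ [5/333, 23/333)
j=5 picked index 6: u0 ∈ [-14/333, 49/333)
j=6 picked index 6: u0 ∈ [-17/111, 4/111)
j=7 picked index 8: u0 ∈ [2/333, 2/9)
j=8 picked index 8: u0 ∈ [-35/333, 1/9)
intersection: [2/111, 4/111)

2/111 4/111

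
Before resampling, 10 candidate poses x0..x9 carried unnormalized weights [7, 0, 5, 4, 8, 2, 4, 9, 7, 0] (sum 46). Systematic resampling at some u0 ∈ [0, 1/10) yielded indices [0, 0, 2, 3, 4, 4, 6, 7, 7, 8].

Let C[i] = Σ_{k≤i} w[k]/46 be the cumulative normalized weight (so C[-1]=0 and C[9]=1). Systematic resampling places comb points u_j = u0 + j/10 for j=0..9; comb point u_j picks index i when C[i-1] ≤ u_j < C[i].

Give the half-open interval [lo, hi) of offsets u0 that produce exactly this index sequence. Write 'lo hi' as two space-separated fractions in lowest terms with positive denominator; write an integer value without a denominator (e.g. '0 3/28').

C = [7/46, 7/46, 6/23, 8/23, 12/23, 13/23, 15/23, 39/46, 1, 1]
j=0 picked index 0: u0 ∈ [0, 7/46)
j=1 picked index 0: u0 ∈ [-1/10, 6/115)
j=2 picked index 2: u0 ∈ [-11/230, 7/115)
j=3 picked index 3: u0 ∈ [-9/230, 11/230)
j=4 picked index 4: u0 ∈ [-6/115, 14/115)
j=5 picked index 4: u0 ∈ [-7/46, 1/46)
j=6 picked index 6: u0 ∈ [-4/115, 6/115)
j=7 picked index 7: u0 ∈ [-11/230, 17/115)
j=8 picked index 7: u0 ∈ [-17/115, 11/230)
j=9 picked index 8: u0 ∈ [-6/115, 1/10)
intersection: [0, 1/46)

0 1/46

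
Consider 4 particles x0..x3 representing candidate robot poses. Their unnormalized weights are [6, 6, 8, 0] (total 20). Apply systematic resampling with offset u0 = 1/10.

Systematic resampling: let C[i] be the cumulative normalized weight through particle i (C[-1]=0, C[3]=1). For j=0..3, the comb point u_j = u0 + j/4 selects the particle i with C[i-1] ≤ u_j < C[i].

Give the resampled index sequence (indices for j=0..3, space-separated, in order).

C = [3/10, 3/5, 1, 1]
j=0: u_0=1/10 ∈ [0, 3/10) → index 0
j=1: u_1=7/20 ∈ [3/10, 3/5) → index 1
j=2: u_2=3/5 ∈ [3/5, 1) → index 2
j=3: u_3=17/20 ∈ [3/5, 1) → index 2

0 1 2 2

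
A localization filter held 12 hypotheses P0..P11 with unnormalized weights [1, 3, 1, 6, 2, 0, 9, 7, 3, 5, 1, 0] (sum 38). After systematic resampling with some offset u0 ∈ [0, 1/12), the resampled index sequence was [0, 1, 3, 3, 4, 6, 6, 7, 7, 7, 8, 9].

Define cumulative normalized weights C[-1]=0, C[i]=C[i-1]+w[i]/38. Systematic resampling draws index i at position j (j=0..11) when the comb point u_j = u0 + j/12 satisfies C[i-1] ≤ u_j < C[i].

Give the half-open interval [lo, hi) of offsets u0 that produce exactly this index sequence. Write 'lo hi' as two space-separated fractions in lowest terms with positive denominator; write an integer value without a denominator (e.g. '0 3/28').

0 1/114

C = [1/38, 2/19, 5/38, 11/38, 13/38, 13/38, 11/19, 29/38, 16/19, 37/38, 1, 1]
j=0 picked index 0: u0 ∈ [0, 1/38)
j=1 picked index 1: u0 ∈ [-13/228, 5/228)
j=2 picked index 3: u0 ∈ [-2/57, 7/57)
j=3 picked index 3: u0 ∈ [-9/76, 3/76)
j=4 picked index 4: u0 ∈ [-5/114, 1/114)
j=5 picked index 6: u0 ∈ [-17/228, 37/228)
j=6 picked index 6: u0 ∈ [-3/19, 3/38)
j=7 picked index 7: u0 ∈ [-1/228, 41/228)
j=8 picked index 7: u0 ∈ [-5/57, 11/114)
j=9 picked index 7: u0 ∈ [-13/76, 1/76)
j=10 picked index 8: u0 ∈ [-4/57, 1/114)
j=11 picked index 9: u0 ∈ [-17/228, 13/228)
intersection: [0, 1/114)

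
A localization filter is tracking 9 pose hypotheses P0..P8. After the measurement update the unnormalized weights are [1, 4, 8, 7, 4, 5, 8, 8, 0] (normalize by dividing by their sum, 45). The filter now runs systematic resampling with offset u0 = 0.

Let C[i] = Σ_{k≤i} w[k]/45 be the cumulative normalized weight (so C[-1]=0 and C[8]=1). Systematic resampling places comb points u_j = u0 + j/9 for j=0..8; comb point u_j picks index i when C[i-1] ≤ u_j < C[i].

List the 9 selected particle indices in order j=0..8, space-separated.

0 2 2 3 4 5 6 6 7

C = [1/45, 1/9, 13/45, 4/9, 8/15, 29/45, 37/45, 1, 1]
j=0: u_0=0 ∈ [0, 1/45) → index 0
j=1: u_1=1/9 ∈ [1/9, 13/45) → index 2
j=2: u_2=2/9 ∈ [1/9, 13/45) → index 2
j=3: u_3=1/3 ∈ [13/45, 4/9) → index 3
j=4: u_4=4/9 ∈ [4/9, 8/15) → index 4
j=5: u_5=5/9 ∈ [8/15, 29/45) → index 5
j=6: u_6=2/3 ∈ [29/45, 37/45) → index 6
j=7: u_7=7/9 ∈ [29/45, 37/45) → index 6
j=8: u_8=8/9 ∈ [37/45, 1) → index 7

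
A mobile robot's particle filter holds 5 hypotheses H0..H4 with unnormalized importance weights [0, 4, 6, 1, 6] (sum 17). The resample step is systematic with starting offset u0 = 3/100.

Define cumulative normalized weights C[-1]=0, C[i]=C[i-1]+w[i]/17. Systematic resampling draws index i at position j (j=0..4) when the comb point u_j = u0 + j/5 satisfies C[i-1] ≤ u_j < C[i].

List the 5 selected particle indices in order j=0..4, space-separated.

C = [0, 4/17, 10/17, 11/17, 1]
j=0: u_0=3/100 ∈ [0, 4/17) → index 1
j=1: u_1=23/100 ∈ [0, 4/17) → index 1
j=2: u_2=43/100 ∈ [4/17, 10/17) → index 2
j=3: u_3=63/100 ∈ [10/17, 11/17) → index 3
j=4: u_4=83/100 ∈ [11/17, 1) → index 4

1 1 2 3 4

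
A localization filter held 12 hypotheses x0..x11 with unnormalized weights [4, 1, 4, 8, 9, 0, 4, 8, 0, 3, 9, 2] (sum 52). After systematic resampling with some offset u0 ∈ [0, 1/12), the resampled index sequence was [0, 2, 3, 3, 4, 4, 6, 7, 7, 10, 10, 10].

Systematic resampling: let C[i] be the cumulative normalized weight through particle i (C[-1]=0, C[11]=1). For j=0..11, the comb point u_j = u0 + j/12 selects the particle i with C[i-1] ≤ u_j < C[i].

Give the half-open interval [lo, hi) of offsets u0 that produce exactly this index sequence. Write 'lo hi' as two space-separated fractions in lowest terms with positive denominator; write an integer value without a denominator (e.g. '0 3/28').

1/26 7/156

C = [1/13, 5/52, 9/52, 17/52, 1/2, 1/2, 15/26, 19/26, 19/26, 41/52, 25/26, 1]
j=0 picked index 0: u0 ∈ [0, 1/13)
j=1 picked index 2: u0 ∈ [1/78, 7/78)
j=2 picked index 3: u0 ∈ [1/156, 25/156)
j=3 picked index 3: u0 ∈ [-1/13, 1/13)
j=4 picked index 4: u0 ∈ [-1/156, 1/6)
j=5 picked index 4: u0 ∈ [-7/78, 1/12)
j=6 picked index 6: u0 ∈ [0, 1/13)
j=7 picked index 7: u0 ∈ [-1/156, 23/156)
j=8 picked index 7: u0 ∈ [-7/78, 5/78)
j=9 picked index 10: u0 ∈ [1/26, 11/52)
j=10 picked index 10: u0 ∈ [-7/156, 5/39)
j=11 picked index 10: u0 ∈ [-5/39, 7/156)
intersection: [1/26, 7/156)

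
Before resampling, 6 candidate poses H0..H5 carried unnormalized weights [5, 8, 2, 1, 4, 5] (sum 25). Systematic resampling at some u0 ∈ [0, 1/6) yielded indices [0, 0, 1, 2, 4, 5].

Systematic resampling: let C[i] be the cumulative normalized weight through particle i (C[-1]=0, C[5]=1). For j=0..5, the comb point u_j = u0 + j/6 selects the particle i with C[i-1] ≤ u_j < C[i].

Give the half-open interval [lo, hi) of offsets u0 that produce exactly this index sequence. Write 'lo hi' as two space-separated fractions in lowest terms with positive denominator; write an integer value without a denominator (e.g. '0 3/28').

C = [1/5, 13/25, 3/5, 16/25, 4/5, 1]
j=0 picked index 0: u0 ∈ [0, 1/5)
j=1 picked index 0: u0 ∈ [-1/6, 1/30)
j=2 picked index 1: u0 ∈ [-2/15, 14/75)
j=3 picked index 2: u0 ∈ [1/50, 1/10)
j=4 picked index 4: u0 ∈ [-2/75, 2/15)
j=5 picked index 5: u0 ∈ [-1/30, 1/6)
intersection: [1/50, 1/30)

1/50 1/30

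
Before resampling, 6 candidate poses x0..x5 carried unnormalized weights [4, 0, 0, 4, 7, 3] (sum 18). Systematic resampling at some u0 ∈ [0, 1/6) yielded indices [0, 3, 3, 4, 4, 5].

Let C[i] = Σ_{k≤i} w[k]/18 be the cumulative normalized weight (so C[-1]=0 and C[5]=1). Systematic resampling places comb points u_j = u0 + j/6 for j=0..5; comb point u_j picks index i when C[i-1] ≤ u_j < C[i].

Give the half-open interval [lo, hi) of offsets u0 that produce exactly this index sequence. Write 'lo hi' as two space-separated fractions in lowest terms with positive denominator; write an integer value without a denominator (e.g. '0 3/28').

C = [2/9, 2/9, 2/9, 4/9, 5/6, 1]
j=0 picked index 0: u0 ∈ [0, 2/9)
j=1 picked index 3: u0 ∈ [1/18, 5/18)
j=2 picked index 3: u0 ∈ [-1/9, 1/9)
j=3 picked index 4: u0 ∈ [-1/18, 1/3)
j=4 picked index 4: u0 ∈ [-2/9, 1/6)
j=5 picked index 5: u0 ∈ [0, 1/6)
intersection: [1/18, 1/9)

1/18 1/9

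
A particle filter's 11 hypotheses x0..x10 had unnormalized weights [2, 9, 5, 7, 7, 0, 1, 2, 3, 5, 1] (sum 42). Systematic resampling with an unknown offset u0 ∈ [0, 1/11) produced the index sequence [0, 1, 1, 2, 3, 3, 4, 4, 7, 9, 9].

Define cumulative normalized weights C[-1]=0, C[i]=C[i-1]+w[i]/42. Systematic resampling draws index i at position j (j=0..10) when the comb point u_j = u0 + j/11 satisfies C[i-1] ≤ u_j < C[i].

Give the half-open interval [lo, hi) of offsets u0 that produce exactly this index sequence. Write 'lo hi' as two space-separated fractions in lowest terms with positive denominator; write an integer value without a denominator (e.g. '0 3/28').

3/77 1/21

C = [1/21, 11/42, 8/21, 23/42, 5/7, 5/7, 31/42, 11/14, 6/7, 41/42, 1]
j=0 picked index 0: u0 ∈ [0, 1/21)
j=1 picked index 1: u0 ∈ [-10/231, 79/462)
j=2 picked index 1: u0 ∈ [-31/231, 37/462)
j=3 picked index 2: u0 ∈ [-5/462, 25/231)
j=4 picked index 3: u0 ∈ [4/231, 85/462)
j=5 picked index 3: u0 ∈ [-17/231, 43/462)
j=6 picked index 4: u0 ∈ [1/462, 13/77)
j=7 picked index 4: u0 ∈ [-41/462, 6/77)
j=8 picked index 7: u0 ∈ [5/462, 9/154)
j=9 picked index 9: u0 ∈ [3/77, 73/462)
j=10 picked index 9: u0 ∈ [-4/77, 31/462)
intersection: [3/77, 1/21)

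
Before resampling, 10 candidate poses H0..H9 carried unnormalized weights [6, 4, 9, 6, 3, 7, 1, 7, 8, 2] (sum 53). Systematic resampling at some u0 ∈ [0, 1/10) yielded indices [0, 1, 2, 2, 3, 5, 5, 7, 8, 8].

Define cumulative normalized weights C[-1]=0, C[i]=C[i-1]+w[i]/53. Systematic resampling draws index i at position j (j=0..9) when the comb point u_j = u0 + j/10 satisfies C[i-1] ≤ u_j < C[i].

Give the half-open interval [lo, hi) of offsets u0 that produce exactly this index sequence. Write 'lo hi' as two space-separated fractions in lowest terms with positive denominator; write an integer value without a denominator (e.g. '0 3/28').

3/106 31/530

C = [6/53, 10/53, 19/53, 25/53, 28/53, 35/53, 36/53, 43/53, 51/53, 1]
j=0 picked index 0: u0 ∈ [0, 6/53)
j=1 picked index 1: u0 ∈ [7/530, 47/530)
j=2 picked index 2: u0 ∈ [-3/265, 42/265)
j=3 picked index 2: u0 ∈ [-59/530, 31/530)
j=4 picked index 3: u0 ∈ [-11/265, 19/265)
j=5 picked index 5: u0 ∈ [3/106, 17/106)
j=6 picked index 5: u0 ∈ [-19/265, 16/265)
j=7 picked index 7: u0 ∈ [-11/530, 59/530)
j=8 picked index 8: u0 ∈ [3/265, 43/265)
j=9 picked index 8: u0 ∈ [-47/530, 33/530)
intersection: [3/106, 31/530)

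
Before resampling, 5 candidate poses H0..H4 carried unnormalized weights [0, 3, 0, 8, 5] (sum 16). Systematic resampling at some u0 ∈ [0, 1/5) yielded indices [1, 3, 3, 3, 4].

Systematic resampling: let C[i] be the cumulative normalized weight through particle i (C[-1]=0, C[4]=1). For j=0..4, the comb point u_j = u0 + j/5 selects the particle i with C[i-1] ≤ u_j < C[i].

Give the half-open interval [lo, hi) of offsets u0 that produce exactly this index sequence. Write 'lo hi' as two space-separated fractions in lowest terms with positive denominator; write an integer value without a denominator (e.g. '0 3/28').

C = [0, 3/16, 3/16, 11/16, 1]
j=0 picked index 1: u0 ∈ [0, 3/16)
j=1 picked index 3: u0 ∈ [-1/80, 39/80)
j=2 picked index 3: u0 ∈ [-17/80, 23/80)
j=3 picked index 3: u0 ∈ [-33/80, 7/80)
j=4 picked index 4: u0 ∈ [-9/80, 1/5)
intersection: [0, 7/80)

0 7/80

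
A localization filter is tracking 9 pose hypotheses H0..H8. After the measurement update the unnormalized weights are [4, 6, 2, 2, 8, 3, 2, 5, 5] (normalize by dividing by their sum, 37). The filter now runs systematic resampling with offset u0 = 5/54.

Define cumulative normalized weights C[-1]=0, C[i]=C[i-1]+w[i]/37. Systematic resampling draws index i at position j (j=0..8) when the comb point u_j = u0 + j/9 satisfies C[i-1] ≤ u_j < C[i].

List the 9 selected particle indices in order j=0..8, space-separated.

0 1 2 4 4 5 7 8 8

C = [4/37, 10/37, 12/37, 14/37, 22/37, 25/37, 27/37, 32/37, 1]
j=0: u_0=5/54 ∈ [0, 4/37) → index 0
j=1: u_1=11/54 ∈ [4/37, 10/37) → index 1
j=2: u_2=17/54 ∈ [10/37, 12/37) → index 2
j=3: u_3=23/54 ∈ [14/37, 22/37) → index 4
j=4: u_4=29/54 ∈ [14/37, 22/37) → index 4
j=5: u_5=35/54 ∈ [22/37, 25/37) → index 5
j=6: u_6=41/54 ∈ [27/37, 32/37) → index 7
j=7: u_7=47/54 ∈ [32/37, 1) → index 8
j=8: u_8=53/54 ∈ [32/37, 1) → index 8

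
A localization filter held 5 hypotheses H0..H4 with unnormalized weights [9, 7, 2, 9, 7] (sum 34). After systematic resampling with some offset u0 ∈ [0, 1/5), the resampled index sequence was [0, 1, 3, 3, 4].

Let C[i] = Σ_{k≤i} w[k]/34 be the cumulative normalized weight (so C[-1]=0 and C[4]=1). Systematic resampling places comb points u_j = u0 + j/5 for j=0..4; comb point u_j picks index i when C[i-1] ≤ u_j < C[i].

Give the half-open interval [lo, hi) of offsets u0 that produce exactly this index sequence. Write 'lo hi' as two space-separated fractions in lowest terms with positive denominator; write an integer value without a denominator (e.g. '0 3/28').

11/85 33/170

C = [9/34, 8/17, 9/17, 27/34, 1]
j=0 picked index 0: u0 ∈ [0, 9/34)
j=1 picked index 1: u0 ∈ [11/170, 23/85)
j=2 picked index 3: u0 ∈ [11/85, 67/170)
j=3 picked index 3: u0 ∈ [-6/85, 33/170)
j=4 picked index 4: u0 ∈ [-1/170, 1/5)
intersection: [11/85, 33/170)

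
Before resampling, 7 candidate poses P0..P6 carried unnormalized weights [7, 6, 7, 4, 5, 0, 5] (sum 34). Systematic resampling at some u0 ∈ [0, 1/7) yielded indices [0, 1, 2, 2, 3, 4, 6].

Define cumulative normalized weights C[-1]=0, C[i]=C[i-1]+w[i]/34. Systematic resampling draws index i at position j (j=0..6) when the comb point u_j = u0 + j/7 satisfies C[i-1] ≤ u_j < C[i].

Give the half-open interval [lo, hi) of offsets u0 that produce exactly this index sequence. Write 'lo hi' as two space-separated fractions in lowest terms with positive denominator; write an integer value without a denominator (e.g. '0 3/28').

C = [7/34, 13/34, 10/17, 12/17, 29/34, 29/34, 1]
j=0 picked index 0: u0 ∈ [0, 7/34)
j=1 picked index 1: u0 ∈ [15/238, 57/238)
j=2 picked index 2: u0 ∈ [23/238, 36/119)
j=3 picked index 2: u0 ∈ [-11/238, 19/119)
j=4 picked index 3: u0 ∈ [2/119, 16/119)
j=5 picked index 4: u0 ∈ [-1/119, 33/238)
j=6 picked index 6: u0 ∈ [-1/238, 1/7)
intersection: [23/238, 16/119)

23/238 16/119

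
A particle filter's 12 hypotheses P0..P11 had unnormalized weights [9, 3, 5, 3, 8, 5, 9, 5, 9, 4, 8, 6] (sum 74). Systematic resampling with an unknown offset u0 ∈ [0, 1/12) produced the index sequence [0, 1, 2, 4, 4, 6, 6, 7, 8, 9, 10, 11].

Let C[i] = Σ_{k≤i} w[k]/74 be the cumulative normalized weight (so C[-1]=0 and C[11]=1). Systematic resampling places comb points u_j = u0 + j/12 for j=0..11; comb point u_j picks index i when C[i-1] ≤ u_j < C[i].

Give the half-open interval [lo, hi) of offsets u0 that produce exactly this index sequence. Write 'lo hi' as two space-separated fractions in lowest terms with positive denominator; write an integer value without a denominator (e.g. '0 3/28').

C = [9/74, 6/37, 17/74, 10/37, 14/37, 33/74, 21/37, 47/74, 28/37, 30/37, 34/37, 1]
j=0 picked index 0: u0 ∈ [0, 9/74)
j=1 picked index 1: u0 ∈ [17/444, 35/444)
j=2 picked index 2: u0 ∈ [-1/222, 7/111)
j=3 picked index 4: u0 ∈ [3/148, 19/148)
j=4 picked index 4: u0 ∈ [-7/111, 5/111)
j=5 picked index 6: u0 ∈ [13/444, 67/444)
j=6 picked index 6: u0 ∈ [-2/37, 5/74)
j=7 picked index 7: u0 ∈ [-7/444, 23/444)
j=8 picked index 8: u0 ∈ [-7/222, 10/111)
j=9 picked index 9: u0 ∈ [1/148, 9/148)
j=10 picked index 10: u0 ∈ [-5/222, 19/222)
j=11 picked index 11: u0 ∈ [1/444, 1/12)
intersection: [17/444, 5/111)

17/444 5/111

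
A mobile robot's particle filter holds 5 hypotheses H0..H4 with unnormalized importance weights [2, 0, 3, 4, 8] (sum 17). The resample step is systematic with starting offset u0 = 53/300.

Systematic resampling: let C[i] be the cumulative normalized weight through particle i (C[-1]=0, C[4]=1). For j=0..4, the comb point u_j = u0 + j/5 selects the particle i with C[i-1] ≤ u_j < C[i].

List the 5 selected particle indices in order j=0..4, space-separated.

2 3 4 4 4

C = [2/17, 2/17, 5/17, 9/17, 1]
j=0: u_0=53/300 ∈ [2/17, 5/17) → index 2
j=1: u_1=113/300 ∈ [5/17, 9/17) → index 3
j=2: u_2=173/300 ∈ [9/17, 1) → index 4
j=3: u_3=233/300 ∈ [9/17, 1) → index 4
j=4: u_4=293/300 ∈ [9/17, 1) → index 4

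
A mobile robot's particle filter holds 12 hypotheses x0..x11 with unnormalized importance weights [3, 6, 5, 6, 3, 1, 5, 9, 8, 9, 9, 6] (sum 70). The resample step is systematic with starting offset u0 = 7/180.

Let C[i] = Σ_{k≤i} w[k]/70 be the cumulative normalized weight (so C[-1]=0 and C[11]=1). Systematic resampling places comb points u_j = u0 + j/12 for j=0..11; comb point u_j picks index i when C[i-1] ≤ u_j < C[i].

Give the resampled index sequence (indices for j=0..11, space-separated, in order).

0 1 3 4 6 7 7 8 9 10 10 11

C = [3/70, 9/70, 1/5, 2/7, 23/70, 12/35, 29/70, 19/35, 23/35, 11/14, 32/35, 1]
j=0: u_0=7/180 ∈ [0, 3/70) → index 0
j=1: u_1=11/90 ∈ [3/70, 9/70) → index 1
j=2: u_2=37/180 ∈ [1/5, 2/7) → index 3
j=3: u_3=13/45 ∈ [2/7, 23/70) → index 4
j=4: u_4=67/180 ∈ [12/35, 29/70) → index 6
j=5: u_5=41/90 ∈ [29/70, 19/35) → index 7
j=6: u_6=97/180 ∈ [29/70, 19/35) → index 7
j=7: u_7=28/45 ∈ [19/35, 23/35) → index 8
j=8: u_8=127/180 ∈ [23/35, 11/14) → index 9
j=9: u_9=71/90 ∈ [11/14, 32/35) → index 10
j=10: u_10=157/180 ∈ [11/14, 32/35) → index 10
j=11: u_11=43/45 ∈ [32/35, 1) → index 11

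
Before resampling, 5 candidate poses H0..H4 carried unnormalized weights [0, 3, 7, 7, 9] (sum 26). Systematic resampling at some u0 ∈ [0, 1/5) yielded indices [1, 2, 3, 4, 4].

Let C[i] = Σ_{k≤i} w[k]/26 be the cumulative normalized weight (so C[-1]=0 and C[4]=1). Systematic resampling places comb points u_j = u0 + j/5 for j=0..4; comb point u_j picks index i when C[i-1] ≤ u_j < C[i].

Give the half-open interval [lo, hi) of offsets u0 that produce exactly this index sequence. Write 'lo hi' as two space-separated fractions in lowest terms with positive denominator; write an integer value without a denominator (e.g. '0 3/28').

C = [0, 3/26, 5/13, 17/26, 1]
j=0 picked index 1: u0 ∈ [0, 3/26)
j=1 picked index 2: u0 ∈ [-11/130, 12/65)
j=2 picked index 3: u0 ∈ [-1/65, 33/130)
j=3 picked index 4: u0 ∈ [7/130, 2/5)
j=4 picked index 4: u0 ∈ [-19/130, 1/5)
intersection: [7/130, 3/26)

7/130 3/26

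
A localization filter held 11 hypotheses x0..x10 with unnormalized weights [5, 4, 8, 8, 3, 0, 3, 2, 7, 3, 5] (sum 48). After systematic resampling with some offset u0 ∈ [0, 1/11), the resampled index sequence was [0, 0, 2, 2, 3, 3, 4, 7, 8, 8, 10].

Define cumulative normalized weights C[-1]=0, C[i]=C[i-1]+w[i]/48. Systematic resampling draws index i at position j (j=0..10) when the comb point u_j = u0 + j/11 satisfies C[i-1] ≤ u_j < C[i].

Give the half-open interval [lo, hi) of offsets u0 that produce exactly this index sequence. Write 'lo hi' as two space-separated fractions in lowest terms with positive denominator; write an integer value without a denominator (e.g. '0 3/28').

5/528 7/528

C = [5/48, 3/16, 17/48, 25/48, 7/12, 7/12, 31/48, 11/16, 5/6, 43/48, 1]
j=0 picked index 0: u0 ∈ [0, 5/48)
j=1 picked index 0: u0 ∈ [-1/11, 7/528)
j=2 picked index 2: u0 ∈ [1/176, 91/528)
j=3 picked index 2: u0 ∈ [-15/176, 43/528)
j=4 picked index 3: u0 ∈ [-5/528, 83/528)
j=5 picked index 3: u0 ∈ [-53/528, 35/528)
j=6 picked index 4: u0 ∈ [-13/528, 5/132)
j=7 picked index 7: u0 ∈ [5/528, 9/176)
j=8 picked index 8: u0 ∈ [-7/176, 7/66)
j=9 picked index 8: u0 ∈ [-23/176, 1/66)
j=10 picked index 10: u0 ∈ [-7/528, 1/11)
intersection: [5/528, 7/528)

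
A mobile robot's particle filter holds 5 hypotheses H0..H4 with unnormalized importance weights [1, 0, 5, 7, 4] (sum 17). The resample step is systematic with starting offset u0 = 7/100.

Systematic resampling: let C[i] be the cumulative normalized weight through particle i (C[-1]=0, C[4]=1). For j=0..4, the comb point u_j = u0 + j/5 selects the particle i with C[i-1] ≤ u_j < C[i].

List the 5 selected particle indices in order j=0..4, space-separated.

C = [1/17, 1/17, 6/17, 13/17, 1]
j=0: u_0=7/100 ∈ [1/17, 6/17) → index 2
j=1: u_1=27/100 ∈ [1/17, 6/17) → index 2
j=2: u_2=47/100 ∈ [6/17, 13/17) → index 3
j=3: u_3=67/100 ∈ [6/17, 13/17) → index 3
j=4: u_4=87/100 ∈ [13/17, 1) → index 4

2 2 3 3 4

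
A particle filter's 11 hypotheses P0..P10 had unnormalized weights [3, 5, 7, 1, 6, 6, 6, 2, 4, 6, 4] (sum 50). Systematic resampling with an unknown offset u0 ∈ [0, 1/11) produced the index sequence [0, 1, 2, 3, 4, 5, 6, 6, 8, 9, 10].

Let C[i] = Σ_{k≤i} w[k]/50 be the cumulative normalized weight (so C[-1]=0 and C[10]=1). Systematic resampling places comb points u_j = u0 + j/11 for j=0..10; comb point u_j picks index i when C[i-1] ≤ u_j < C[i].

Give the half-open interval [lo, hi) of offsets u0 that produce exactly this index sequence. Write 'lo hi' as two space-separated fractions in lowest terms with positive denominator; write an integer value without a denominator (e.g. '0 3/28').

C = [3/50, 4/25, 3/10, 8/25, 11/25, 14/25, 17/25, 18/25, 4/5, 23/25, 1]
j=0 picked index 0: u0 ∈ [0, 3/50)
j=1 picked index 1: u0 ∈ [-17/550, 19/275)
j=2 picked index 2: u0 ∈ [-6/275, 13/110)
j=3 picked index 3: u0 ∈ [3/110, 13/275)
j=4 picked index 4: u0 ∈ [-12/275, 21/275)
j=5 picked index 5: u0 ∈ [-4/275, 29/275)
j=6 picked index 6: u0 ∈ [4/275, 37/275)
j=7 picked index 6: u0 ∈ [-21/275, 12/275)
j=8 picked index 8: u0 ∈ [-2/275, 4/55)
j=9 picked index 9: u0 ∈ [-1/55, 28/275)
j=10 picked index 10: u0 ∈ [3/275, 1/11)
intersection: [3/110, 12/275)

3/110 12/275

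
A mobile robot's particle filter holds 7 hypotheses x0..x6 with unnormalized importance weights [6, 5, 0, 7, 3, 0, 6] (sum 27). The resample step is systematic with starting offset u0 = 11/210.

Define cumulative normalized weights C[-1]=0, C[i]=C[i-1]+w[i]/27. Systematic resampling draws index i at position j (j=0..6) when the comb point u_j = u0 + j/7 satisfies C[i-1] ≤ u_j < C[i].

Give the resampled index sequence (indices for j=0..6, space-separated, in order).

C = [2/9, 11/27, 11/27, 2/3, 7/9, 7/9, 1]
j=0: u_0=11/210 ∈ [0, 2/9) → index 0
j=1: u_1=41/210 ∈ [0, 2/9) → index 0
j=2: u_2=71/210 ∈ [2/9, 11/27) → index 1
j=3: u_3=101/210 ∈ [11/27, 2/3) → index 3
j=4: u_4=131/210 ∈ [11/27, 2/3) → index 3
j=5: u_5=23/30 ∈ [2/3, 7/9) → index 4
j=6: u_6=191/210 ∈ [7/9, 1) → index 6

0 0 1 3 3 4 6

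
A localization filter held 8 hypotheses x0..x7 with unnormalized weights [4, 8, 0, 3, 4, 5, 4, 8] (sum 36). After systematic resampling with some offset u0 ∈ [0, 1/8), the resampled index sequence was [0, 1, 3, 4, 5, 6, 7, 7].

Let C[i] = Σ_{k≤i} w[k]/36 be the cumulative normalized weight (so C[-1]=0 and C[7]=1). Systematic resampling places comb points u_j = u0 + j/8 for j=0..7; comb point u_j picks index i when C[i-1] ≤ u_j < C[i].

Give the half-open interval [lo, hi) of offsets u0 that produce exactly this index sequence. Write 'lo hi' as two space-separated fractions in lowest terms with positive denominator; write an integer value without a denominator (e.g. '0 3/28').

1/12 1/9

C = [1/9, 1/3, 1/3, 5/12, 19/36, 2/3, 7/9, 1]
j=0 picked index 0: u0 ∈ [0, 1/9)
j=1 picked index 1: u0 ∈ [-1/72, 5/24)
j=2 picked index 3: u0 ∈ [1/12, 1/6)
j=3 picked index 4: u0 ∈ [1/24, 11/72)
j=4 picked index 5: u0 ∈ [1/36, 1/6)
j=5 picked index 6: u0 ∈ [1/24, 11/72)
j=6 picked index 7: u0 ∈ [1/36, 1/4)
j=7 picked index 7: u0 ∈ [-7/72, 1/8)
intersection: [1/12, 1/9)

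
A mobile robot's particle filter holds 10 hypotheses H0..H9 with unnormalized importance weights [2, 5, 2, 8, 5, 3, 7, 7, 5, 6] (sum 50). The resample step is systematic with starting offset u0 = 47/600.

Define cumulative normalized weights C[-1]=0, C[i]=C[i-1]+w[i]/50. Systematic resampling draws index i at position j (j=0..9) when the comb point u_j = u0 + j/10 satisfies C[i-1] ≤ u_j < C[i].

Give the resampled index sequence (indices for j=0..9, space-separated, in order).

1 2 3 4 5 6 7 7 8 9

C = [1/25, 7/50, 9/50, 17/50, 11/25, 1/2, 16/25, 39/50, 22/25, 1]
j=0: u_0=47/600 ∈ [1/25, 7/50) → index 1
j=1: u_1=107/600 ∈ [7/50, 9/50) → index 2
j=2: u_2=167/600 ∈ [9/50, 17/50) → index 3
j=3: u_3=227/600 ∈ [17/50, 11/25) → index 4
j=4: u_4=287/600 ∈ [11/25, 1/2) → index 5
j=5: u_5=347/600 ∈ [1/2, 16/25) → index 6
j=6: u_6=407/600 ∈ [16/25, 39/50) → index 7
j=7: u_7=467/600 ∈ [16/25, 39/50) → index 7
j=8: u_8=527/600 ∈ [39/50, 22/25) → index 8
j=9: u_9=587/600 ∈ [22/25, 1) → index 9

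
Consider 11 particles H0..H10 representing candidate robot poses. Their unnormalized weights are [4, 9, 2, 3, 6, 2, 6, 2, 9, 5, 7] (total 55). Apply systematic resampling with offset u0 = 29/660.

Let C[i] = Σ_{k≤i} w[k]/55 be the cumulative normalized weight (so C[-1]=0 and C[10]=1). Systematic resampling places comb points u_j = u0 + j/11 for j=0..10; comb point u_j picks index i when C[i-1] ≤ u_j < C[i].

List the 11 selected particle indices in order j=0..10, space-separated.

0 1 1 3 4 6 7 8 8 9 10

C = [4/55, 13/55, 3/11, 18/55, 24/55, 26/55, 32/55, 34/55, 43/55, 48/55, 1]
j=0: u_0=29/660 ∈ [0, 4/55) → index 0
j=1: u_1=89/660 ∈ [4/55, 13/55) → index 1
j=2: u_2=149/660 ∈ [4/55, 13/55) → index 1
j=3: u_3=19/60 ∈ [3/11, 18/55) → index 3
j=4: u_4=269/660 ∈ [18/55, 24/55) → index 4
j=5: u_5=329/660 ∈ [26/55, 32/55) → index 6
j=6: u_6=389/660 ∈ [32/55, 34/55) → index 7
j=7: u_7=449/660 ∈ [34/55, 43/55) → index 8
j=8: u_8=509/660 ∈ [34/55, 43/55) → index 8
j=9: u_9=569/660 ∈ [43/55, 48/55) → index 9
j=10: u_10=629/660 ∈ [48/55, 1) → index 10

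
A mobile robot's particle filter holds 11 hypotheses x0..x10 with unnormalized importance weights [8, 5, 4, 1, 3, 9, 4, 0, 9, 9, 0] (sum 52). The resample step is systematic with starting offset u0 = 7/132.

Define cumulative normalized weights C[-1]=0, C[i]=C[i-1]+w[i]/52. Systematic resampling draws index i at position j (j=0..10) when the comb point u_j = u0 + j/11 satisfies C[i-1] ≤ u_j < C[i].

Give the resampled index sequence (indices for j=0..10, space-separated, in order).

C = [2/13, 1/4, 17/52, 9/26, 21/52, 15/26, 17/26, 17/26, 43/52, 1, 1]
j=0: u_0=7/132 ∈ [0, 2/13) → index 0
j=1: u_1=19/132 ∈ [0, 2/13) → index 0
j=2: u_2=31/132 ∈ [2/13, 1/4) → index 1
j=3: u_3=43/132 ∈ [1/4, 17/52) → index 2
j=4: u_4=5/12 ∈ [21/52, 15/26) → index 5
j=5: u_5=67/132 ∈ [21/52, 15/26) → index 5
j=6: u_6=79/132 ∈ [15/26, 17/26) → index 6
j=7: u_7=91/132 ∈ [17/26, 43/52) → index 8
j=8: u_8=103/132 ∈ [17/26, 43/52) → index 8
j=9: u_9=115/132 ∈ [43/52, 1) → index 9
j=10: u_10=127/132 ∈ [43/52, 1) → index 9

0 0 1 2 5 5 6 8 8 9 9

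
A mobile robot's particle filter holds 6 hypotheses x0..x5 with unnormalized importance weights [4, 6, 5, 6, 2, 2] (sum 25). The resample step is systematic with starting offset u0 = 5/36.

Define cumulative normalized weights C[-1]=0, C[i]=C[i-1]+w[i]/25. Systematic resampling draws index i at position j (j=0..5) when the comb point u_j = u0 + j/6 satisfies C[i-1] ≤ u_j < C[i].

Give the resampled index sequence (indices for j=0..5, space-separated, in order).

C = [4/25, 2/5, 3/5, 21/25, 23/25, 1]
j=0: u_0=5/36 ∈ [0, 4/25) → index 0
j=1: u_1=11/36 ∈ [4/25, 2/5) → index 1
j=2: u_2=17/36 ∈ [2/5, 3/5) → index 2
j=3: u_3=23/36 ∈ [3/5, 21/25) → index 3
j=4: u_4=29/36 ∈ [3/5, 21/25) → index 3
j=5: u_5=35/36 ∈ [23/25, 1) → index 5

0 1 2 3 3 5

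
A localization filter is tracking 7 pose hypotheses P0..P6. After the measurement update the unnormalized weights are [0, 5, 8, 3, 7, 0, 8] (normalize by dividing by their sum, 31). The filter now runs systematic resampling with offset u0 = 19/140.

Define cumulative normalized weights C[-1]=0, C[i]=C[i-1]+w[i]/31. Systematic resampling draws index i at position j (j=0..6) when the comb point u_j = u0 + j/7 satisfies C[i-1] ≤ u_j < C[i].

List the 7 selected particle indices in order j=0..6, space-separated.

C = [0, 5/31, 13/31, 16/31, 23/31, 23/31, 1]
j=0: u_0=19/140 ∈ [0, 5/31) → index 1
j=1: u_1=39/140 ∈ [5/31, 13/31) → index 2
j=2: u_2=59/140 ∈ [13/31, 16/31) → index 3
j=3: u_3=79/140 ∈ [16/31, 23/31) → index 4
j=4: u_4=99/140 ∈ [16/31, 23/31) → index 4
j=5: u_5=17/20 ∈ [23/31, 1) → index 6
j=6: u_6=139/140 ∈ [23/31, 1) → index 6

1 2 3 4 4 6 6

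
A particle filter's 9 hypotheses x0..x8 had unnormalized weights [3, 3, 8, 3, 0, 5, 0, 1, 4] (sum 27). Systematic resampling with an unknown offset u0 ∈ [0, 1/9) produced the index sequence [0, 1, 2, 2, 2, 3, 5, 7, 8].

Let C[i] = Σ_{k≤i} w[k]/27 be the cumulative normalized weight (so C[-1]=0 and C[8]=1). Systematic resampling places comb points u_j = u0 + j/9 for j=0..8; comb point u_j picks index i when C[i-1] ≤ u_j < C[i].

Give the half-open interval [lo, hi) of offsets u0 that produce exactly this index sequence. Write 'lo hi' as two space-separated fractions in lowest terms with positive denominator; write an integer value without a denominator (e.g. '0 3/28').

1/27 2/27

C = [1/9, 2/9, 14/27, 17/27, 17/27, 22/27, 22/27, 23/27, 1]
j=0 picked index 0: u0 ∈ [0, 1/9)
j=1 picked index 1: u0 ∈ [0, 1/9)
j=2 picked index 2: u0 ∈ [0, 8/27)
j=3 picked index 2: u0 ∈ [-1/9, 5/27)
j=4 picked index 2: u0 ∈ [-2/9, 2/27)
j=5 picked index 3: u0 ∈ [-1/27, 2/27)
j=6 picked index 5: u0 ∈ [-1/27, 4/27)
j=7 picked index 7: u0 ∈ [1/27, 2/27)
j=8 picked index 8: u0 ∈ [-1/27, 1/9)
intersection: [1/27, 2/27)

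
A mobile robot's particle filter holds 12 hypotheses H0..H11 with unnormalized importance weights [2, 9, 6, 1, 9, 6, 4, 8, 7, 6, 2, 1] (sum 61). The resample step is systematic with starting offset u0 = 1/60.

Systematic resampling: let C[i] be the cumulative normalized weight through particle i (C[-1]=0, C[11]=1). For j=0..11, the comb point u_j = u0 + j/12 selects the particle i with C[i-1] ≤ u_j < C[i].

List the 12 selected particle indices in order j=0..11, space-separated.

C = [2/61, 11/61, 17/61, 18/61, 27/61, 33/61, 37/61, 45/61, 52/61, 58/61, 60/61, 1]
j=0: u_0=1/60 ∈ [0, 2/61) → index 0
j=1: u_1=1/10 ∈ [2/61, 11/61) → index 1
j=2: u_2=11/60 ∈ [11/61, 17/61) → index 2
j=3: u_3=4/15 ∈ [11/61, 17/61) → index 2
j=4: u_4=7/20 ∈ [18/61, 27/61) → index 4
j=5: u_5=13/30 ∈ [18/61, 27/61) → index 4
j=6: u_6=31/60 ∈ [27/61, 33/61) → index 5
j=7: u_7=3/5 ∈ [33/61, 37/61) → index 6
j=8: u_8=41/60 ∈ [37/61, 45/61) → index 7
j=9: u_9=23/30 ∈ [45/61, 52/61) → index 8
j=10: u_10=17/20 ∈ [45/61, 52/61) → index 8
j=11: u_11=14/15 ∈ [52/61, 58/61) → index 9

0 1 2 2 4 4 5 6 7 8 8 9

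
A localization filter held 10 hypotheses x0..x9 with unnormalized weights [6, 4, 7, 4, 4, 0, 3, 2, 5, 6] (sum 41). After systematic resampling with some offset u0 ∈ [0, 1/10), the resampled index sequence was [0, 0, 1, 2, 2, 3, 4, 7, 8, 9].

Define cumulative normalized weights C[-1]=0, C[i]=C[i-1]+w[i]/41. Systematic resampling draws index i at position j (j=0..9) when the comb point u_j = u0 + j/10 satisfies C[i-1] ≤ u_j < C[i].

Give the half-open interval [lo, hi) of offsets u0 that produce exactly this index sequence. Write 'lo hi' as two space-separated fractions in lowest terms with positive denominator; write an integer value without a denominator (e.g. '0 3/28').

0 2/205

C = [6/41, 10/41, 17/41, 21/41, 25/41, 25/41, 28/41, 30/41, 35/41, 1]
j=0 picked index 0: u0 ∈ [0, 6/41)
j=1 picked index 0: u0 ∈ [-1/10, 19/410)
j=2 picked index 1: u0 ∈ [-11/205, 9/205)
j=3 picked index 2: u0 ∈ [-23/410, 47/410)
j=4 picked index 2: u0 ∈ [-32/205, 3/205)
j=5 picked index 3: u0 ∈ [-7/82, 1/82)
j=6 picked index 4: u0 ∈ [-18/205, 2/205)
j=7 picked index 7: u0 ∈ [-7/410, 13/410)
j=8 picked index 8: u0 ∈ [-14/205, 11/205)
j=9 picked index 9: u0 ∈ [-19/410, 1/10)
intersection: [0, 2/205)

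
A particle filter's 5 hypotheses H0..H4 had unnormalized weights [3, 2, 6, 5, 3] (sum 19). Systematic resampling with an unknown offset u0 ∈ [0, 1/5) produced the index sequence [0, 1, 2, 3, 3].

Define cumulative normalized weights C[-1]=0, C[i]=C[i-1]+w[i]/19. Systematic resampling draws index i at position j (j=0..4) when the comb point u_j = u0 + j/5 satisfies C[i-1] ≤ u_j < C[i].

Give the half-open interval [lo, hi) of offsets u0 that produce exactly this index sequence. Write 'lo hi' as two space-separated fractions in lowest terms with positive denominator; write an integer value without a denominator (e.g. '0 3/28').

0 4/95

C = [3/19, 5/19, 11/19, 16/19, 1]
j=0 picked index 0: u0 ∈ [0, 3/19)
j=1 picked index 1: u0 ∈ [-4/95, 6/95)
j=2 picked index 2: u0 ∈ [-13/95, 17/95)
j=3 picked index 3: u0 ∈ [-2/95, 23/95)
j=4 picked index 3: u0 ∈ [-21/95, 4/95)
intersection: [0, 4/95)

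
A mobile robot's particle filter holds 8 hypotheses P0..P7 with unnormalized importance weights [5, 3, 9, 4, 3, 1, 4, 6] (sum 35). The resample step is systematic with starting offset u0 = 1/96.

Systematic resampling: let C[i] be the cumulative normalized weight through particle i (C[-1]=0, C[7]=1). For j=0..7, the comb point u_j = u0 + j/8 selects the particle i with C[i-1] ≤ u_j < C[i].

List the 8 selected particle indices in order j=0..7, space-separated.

0 0 2 2 3 4 6 7

C = [1/7, 8/35, 17/35, 3/5, 24/35, 5/7, 29/35, 1]
j=0: u_0=1/96 ∈ [0, 1/7) → index 0
j=1: u_1=13/96 ∈ [0, 1/7) → index 0
j=2: u_2=25/96 ∈ [8/35, 17/35) → index 2
j=3: u_3=37/96 ∈ [8/35, 17/35) → index 2
j=4: u_4=49/96 ∈ [17/35, 3/5) → index 3
j=5: u_5=61/96 ∈ [3/5, 24/35) → index 4
j=6: u_6=73/96 ∈ [5/7, 29/35) → index 6
j=7: u_7=85/96 ∈ [29/35, 1) → index 7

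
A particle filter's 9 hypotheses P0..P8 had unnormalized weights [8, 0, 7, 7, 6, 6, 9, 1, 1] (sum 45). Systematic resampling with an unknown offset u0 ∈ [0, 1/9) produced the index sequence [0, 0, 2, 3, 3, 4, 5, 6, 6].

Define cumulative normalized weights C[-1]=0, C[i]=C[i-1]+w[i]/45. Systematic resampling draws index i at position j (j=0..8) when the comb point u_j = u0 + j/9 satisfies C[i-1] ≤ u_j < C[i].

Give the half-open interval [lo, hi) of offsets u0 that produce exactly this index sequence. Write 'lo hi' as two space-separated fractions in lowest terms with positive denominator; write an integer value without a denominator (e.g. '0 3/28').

C = [8/45, 8/45, 1/3, 22/45, 28/45, 34/45, 43/45, 44/45, 1]
j=0 picked index 0: u0 ∈ [0, 8/45)
j=1 picked index 0: u0 ∈ [-1/9, 1/15)
j=2 picked index 2: u0 ∈ [-2/45, 1/9)
j=3 picked index 3: u0 ∈ [0, 7/45)
j=4 picked index 3: u0 ∈ [-1/9, 2/45)
j=5 picked index 4: u0 ∈ [-1/15, 1/15)
j=6 picked index 5: u0 ∈ [-2/45, 4/45)
j=7 picked index 6: u0 ∈ [-1/45, 8/45)
j=8 picked index 6: u0 ∈ [-2/15, 1/15)
intersection: [0, 2/45)

0 2/45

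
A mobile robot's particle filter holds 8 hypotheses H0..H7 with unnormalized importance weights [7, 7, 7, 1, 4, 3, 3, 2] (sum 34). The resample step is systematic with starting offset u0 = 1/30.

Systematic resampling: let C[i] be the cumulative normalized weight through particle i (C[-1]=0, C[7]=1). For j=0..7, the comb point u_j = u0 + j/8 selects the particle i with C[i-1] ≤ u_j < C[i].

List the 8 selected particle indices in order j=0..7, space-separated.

C = [7/34, 7/17, 21/34, 11/17, 13/17, 29/34, 16/17, 1]
j=0: u_0=1/30 ∈ [0, 7/34) → index 0
j=1: u_1=19/120 ∈ [0, 7/34) → index 0
j=2: u_2=17/60 ∈ [7/34, 7/17) → index 1
j=3: u_3=49/120 ∈ [7/34, 7/17) → index 1
j=4: u_4=8/15 ∈ [7/17, 21/34) → index 2
j=5: u_5=79/120 ∈ [11/17, 13/17) → index 4
j=6: u_6=47/60 ∈ [13/17, 29/34) → index 5
j=7: u_7=109/120 ∈ [29/34, 16/17) → index 6

0 0 1 1 2 4 5 6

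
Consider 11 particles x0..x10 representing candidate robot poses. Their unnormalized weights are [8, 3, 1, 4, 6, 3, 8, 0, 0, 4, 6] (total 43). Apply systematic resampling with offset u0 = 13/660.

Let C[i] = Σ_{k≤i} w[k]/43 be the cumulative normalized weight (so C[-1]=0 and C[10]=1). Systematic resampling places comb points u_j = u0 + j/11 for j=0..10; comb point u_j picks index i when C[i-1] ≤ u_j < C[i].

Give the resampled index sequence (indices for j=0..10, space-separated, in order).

0 0 1 3 4 4 5 6 6 9 10

C = [8/43, 11/43, 12/43, 16/43, 22/43, 25/43, 33/43, 33/43, 33/43, 37/43, 1]
j=0: u_0=13/660 ∈ [0, 8/43) → index 0
j=1: u_1=73/660 ∈ [0, 8/43) → index 0
j=2: u_2=133/660 ∈ [8/43, 11/43) → index 1
j=3: u_3=193/660 ∈ [12/43, 16/43) → index 3
j=4: u_4=23/60 ∈ [16/43, 22/43) → index 4
j=5: u_5=313/660 ∈ [16/43, 22/43) → index 4
j=6: u_6=373/660 ∈ [22/43, 25/43) → index 5
j=7: u_7=433/660 ∈ [25/43, 33/43) → index 6
j=8: u_8=493/660 ∈ [25/43, 33/43) → index 6
j=9: u_9=553/660 ∈ [33/43, 37/43) → index 9
j=10: u_10=613/660 ∈ [37/43, 1) → index 10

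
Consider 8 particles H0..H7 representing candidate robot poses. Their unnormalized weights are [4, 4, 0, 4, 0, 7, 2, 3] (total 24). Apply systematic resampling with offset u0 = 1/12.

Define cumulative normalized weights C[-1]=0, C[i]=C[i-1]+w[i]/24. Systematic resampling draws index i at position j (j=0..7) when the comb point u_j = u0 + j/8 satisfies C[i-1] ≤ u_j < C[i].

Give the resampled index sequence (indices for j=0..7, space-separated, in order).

0 1 3 3 5 5 6 7

C = [1/6, 1/3, 1/3, 1/2, 1/2, 19/24, 7/8, 1]
j=0: u_0=1/12 ∈ [0, 1/6) → index 0
j=1: u_1=5/24 ∈ [1/6, 1/3) → index 1
j=2: u_2=1/3 ∈ [1/3, 1/2) → index 3
j=3: u_3=11/24 ∈ [1/3, 1/2) → index 3
j=4: u_4=7/12 ∈ [1/2, 19/24) → index 5
j=5: u_5=17/24 ∈ [1/2, 19/24) → index 5
j=6: u_6=5/6 ∈ [19/24, 7/8) → index 6
j=7: u_7=23/24 ∈ [7/8, 1) → index 7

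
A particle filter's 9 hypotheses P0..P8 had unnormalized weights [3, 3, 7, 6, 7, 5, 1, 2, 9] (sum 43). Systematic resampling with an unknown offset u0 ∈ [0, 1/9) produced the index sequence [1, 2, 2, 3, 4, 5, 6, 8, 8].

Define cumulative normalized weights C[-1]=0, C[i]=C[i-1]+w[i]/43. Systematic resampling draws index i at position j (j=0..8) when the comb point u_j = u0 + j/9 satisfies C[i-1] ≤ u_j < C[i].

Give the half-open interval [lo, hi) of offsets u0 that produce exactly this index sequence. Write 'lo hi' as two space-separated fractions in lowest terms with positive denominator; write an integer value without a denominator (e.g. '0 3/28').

C = [3/43, 6/43, 13/43, 19/43, 26/43, 31/43, 32/43, 34/43, 1]
j=0 picked index 1: u0 ∈ [3/43, 6/43)
j=1 picked index 2: u0 ∈ [11/387, 74/387)
j=2 picked index 2: u0 ∈ [-32/387, 31/387)
j=3 picked index 3: u0 ∈ [-4/129, 14/129)
j=4 picked index 4: u0 ∈ [-1/387, 62/387)
j=5 picked index 5: u0 ∈ [19/387, 64/387)
j=6 picked index 6: u0 ∈ [7/129, 10/129)
j=7 picked index 8: u0 ∈ [5/387, 2/9)
j=8 picked index 8: u0 ∈ [-38/387, 1/9)
intersection: [3/43, 10/129)

3/43 10/129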